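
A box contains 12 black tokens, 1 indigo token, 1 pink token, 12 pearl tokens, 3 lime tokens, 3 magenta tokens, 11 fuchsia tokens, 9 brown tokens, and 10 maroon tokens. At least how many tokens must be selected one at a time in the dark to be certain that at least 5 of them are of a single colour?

29

The 9 colours are the holes; the tokens drawn are the pigeons.
To avoid 5 of any one colour, the worst case takes at most 4 of each colour, or every token of a colour that has fewer than 4.
That gives 4 + 1 + 1 + 4 + 3 + 3 + 4 + 4 + 4 = 28 tokens with no colour reaching 5.
The next token forces some colour to 5, so 28 + 1 = 29.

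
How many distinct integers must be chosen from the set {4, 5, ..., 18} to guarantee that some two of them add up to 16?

Two chosen integers sum to 16 exactly when both halves of some pair {x, 16−x} with 4 ≤ x ≤ 16−x ≤ 12 are chosen — 4 such pairs.
The remaining 7 elements (those with no distinct partner in range) can never complete a 16-sum, so the worst case takes all of them and one from each pair: 7 + 4 = 11.
Pigeonhole: the 12th integer has to be the second member of some pair, so 11 + 1 = 12.

12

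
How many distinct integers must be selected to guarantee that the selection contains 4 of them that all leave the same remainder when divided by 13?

The 13 residue classes mod 13 are the pigeonholes.
With 39 integers one could put 3 in each residue class and have no class reach 4.
The 40th integer pushes some class to 4, so 13·3 + 1 = 40.

40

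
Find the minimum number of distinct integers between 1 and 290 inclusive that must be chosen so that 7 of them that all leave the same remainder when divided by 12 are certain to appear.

73

The 12 residue classes mod 12 are the pigeonholes.
With 72 integers one could put 6 in each residue class and have no class reach 7.
The 73rd integer pushes some class to 7, so 12·6 + 1 = 73.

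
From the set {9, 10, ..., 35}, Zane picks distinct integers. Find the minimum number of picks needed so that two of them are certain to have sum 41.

16

A set avoiding the sum 41 can contain at most one of each pair {x, 41−x}, plus the 3 elements whose complement lies outside the range.
The integers 21, …, 35 (15 of them) are such a set: any two sum to at least 21+22 = 43 > 41.
Any 16th integer completes one of the 12 pairs, so 16 choices force a sum of 41.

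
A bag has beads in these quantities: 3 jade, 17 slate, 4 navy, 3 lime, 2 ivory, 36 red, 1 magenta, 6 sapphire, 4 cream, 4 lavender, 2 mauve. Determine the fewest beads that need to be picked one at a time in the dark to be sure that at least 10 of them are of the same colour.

48

Put each drawn bead into a box by colour. The largest draw with every box below 10 takes min(count, 9) from each colour; colours with fewer than 9 contribute all they have.
Σ min(cᵢ, 9) = 3 + 9 + 4 + 3 + 2 + 9 + 1 + 6 + 4 + 4 + 2 = 47.
Draw number 47 + 1 = 48 must push one box to 10.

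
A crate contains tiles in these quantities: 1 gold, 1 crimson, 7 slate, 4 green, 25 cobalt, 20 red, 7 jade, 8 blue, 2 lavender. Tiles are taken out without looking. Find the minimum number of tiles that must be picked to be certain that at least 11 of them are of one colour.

51

By pigeonhole, put each drawn tile into a box by colour. The largest draw with every box below 11 takes min(count, 10) from each colour; colours with fewer than 10 contribute all they have.
Σ min(cᵢ, 10) = 1 + 1 + 7 + 4 + 10 + 10 + 7 + 8 + 2 = 50.
Draw number 50 + 1 = 51 must push one box to 11.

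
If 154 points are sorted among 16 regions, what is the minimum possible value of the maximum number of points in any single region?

10

By pigeonhole, the 16 regions are the holes and the 154 points are the pigeons.
If every region held at most 9 points, the total would be at most 16 × 9 = 144, which is less than 154.
So some region holds at least ⌈154/16⌉ = 10 points.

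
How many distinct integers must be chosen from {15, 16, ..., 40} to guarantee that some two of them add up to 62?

18

A set avoiding the sum 62 can contain at most one of each pair {x, 62−x}, plus the 8 elements whose complement lies outside the range or equal to its own complement.
The integers 15, …, 31 (17 of them) are such a set: any two sum to at least 15+16 = 31 and at most 30+31 = 61 < 62.
Pigeonhole: any 18th integer completes one of the 9 pairs, so 18 choices force a sum of 62.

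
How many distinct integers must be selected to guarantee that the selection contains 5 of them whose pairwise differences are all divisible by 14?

57

Integers whose pairwise differences are multiples of 14 are exactly those sharing a remainder mod 14. The 14 residue classes mod 14 are the pigeonholes.
With 56 integers one could put 4 in each residue class and have no class reach 5.
The 57th integer pushes some class to 5, so 14·4 + 1 = 57.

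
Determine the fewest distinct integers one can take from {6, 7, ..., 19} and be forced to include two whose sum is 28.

10

Group the elements by complementary pair {x, 28−x}: {9,19}, {10,18}, {11,17}, …, giving 5 two-element pairs, the single value 14 (it cannot pair with itself since the integers are distinct), and 3 integers whose partner 28−x falls outside [6,19].
By pigeonhole, treating each of those 9 groups as a pigeonhole, one can pick one integer per group — 9 integers — with no two summing to 28.
The 10th integer lands in an occupied pair, forcing a sum of 28.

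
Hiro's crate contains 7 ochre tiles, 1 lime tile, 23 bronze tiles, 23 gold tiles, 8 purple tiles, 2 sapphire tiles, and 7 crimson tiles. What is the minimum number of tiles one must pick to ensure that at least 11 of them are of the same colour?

An adversary could hand out at most 10 tiles per colour (5 colours run out sooner): 7 + 1 + 10 + 10 + 8 + 2 + 7 = 45 tiles and still no colour has 11.
By pigeonhole, one more tile lands in a colour already at 10, so 46 draws are enough and 45 are not.

46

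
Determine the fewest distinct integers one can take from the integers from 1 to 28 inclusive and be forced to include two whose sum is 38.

20

Group the elements by complementary pair {x, 38−x}: {10,28}, {11,27}, {12,26}, …, giving 9 two-element pairs; the single value 19 (it cannot pair with itself since the integers are distinct); and 9 integers whose partner 38−x falls outside [1,28].
Pigeonhole: treating each of those 19 groups as a pigeonhole, one can pick one integer per group — 19 integers — with no two summing to 38.
The 20th integer lands in an occupied pair, forcing a sum of 38.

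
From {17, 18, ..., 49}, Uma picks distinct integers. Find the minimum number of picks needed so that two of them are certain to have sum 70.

20

Two chosen integers sum to 70 exactly when both halves of some pair {x, 70−x} with 21 ≤ x ≤ 70−x ≤ 49 are chosen — 14 such pairs.
The remaining 5 elements (those with no distinct partner in range) can never complete a 70-sum, so the worst case takes all of them and one from each pair: 5 + 14 = 19.
By the pigeonhole principle, the 20th integer has to be the second member of some pair, so 19 + 1 = 20.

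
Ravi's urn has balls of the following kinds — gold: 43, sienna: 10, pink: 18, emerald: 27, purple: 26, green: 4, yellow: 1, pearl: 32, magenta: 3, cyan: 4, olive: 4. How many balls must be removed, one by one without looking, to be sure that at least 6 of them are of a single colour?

47

An adversary could hand out at most 5 balls per colour (5 colours run out sooner): 5 + 5 + 5 + 5 + 5 + 4 + 1 + 5 + 3 + 4 + 4 = 46 balls and still no colour has 6.
Pigeonhole: one more ball lands in a colour already at 5, so 47 draws are enough and 46 are not.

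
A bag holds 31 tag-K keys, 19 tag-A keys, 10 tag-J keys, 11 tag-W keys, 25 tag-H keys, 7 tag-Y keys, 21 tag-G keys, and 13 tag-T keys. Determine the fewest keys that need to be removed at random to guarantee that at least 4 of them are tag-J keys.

131

In the worst case for collecting tag-J keys, every non-tag-J key comes out first.
There are 31 + 19 + 11 + 25 + 7 + 21 + 13 = 127 non-tag-J keys altogether.
After those, each further key must be tag-J, so 127 + 4 = 131 draws guarantee 4 tag-J keys.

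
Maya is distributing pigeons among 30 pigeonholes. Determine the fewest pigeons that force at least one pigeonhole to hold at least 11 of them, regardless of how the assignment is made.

301

With 300 pigeons one could put exactly 10 in each of the 30 pigeonholes, and no pigeonhole would reach 11.
One more pigeon must land in a pigeonhole that already has 10, giving it 11.
So 30 × 10 + 1 = 301 pigeons are required.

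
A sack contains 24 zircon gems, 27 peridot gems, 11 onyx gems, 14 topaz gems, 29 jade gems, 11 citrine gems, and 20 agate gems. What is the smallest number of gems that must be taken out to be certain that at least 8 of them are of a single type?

50

An adversary could hand out at most 7 gems per type: 7 + 7 + 7 + 7 + 7 + 7 + 7 = 49 gems and still no type has 8.
By the pigeonhole principle, one more gem lands in a type already at 7, so 50 draws are enough and 49 are not.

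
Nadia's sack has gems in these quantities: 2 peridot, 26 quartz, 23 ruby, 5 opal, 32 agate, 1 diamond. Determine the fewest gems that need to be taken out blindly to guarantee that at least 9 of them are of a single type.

33

An adversary could hand out at most 8 gems per type (peridot, opal, diamond run out sooner): 2 + 8 + 8 + 5 + 8 + 1 = 32 gems and still no type has 9.
One more gem lands in a type already at 8, so 33 draws are enough and 32 are not.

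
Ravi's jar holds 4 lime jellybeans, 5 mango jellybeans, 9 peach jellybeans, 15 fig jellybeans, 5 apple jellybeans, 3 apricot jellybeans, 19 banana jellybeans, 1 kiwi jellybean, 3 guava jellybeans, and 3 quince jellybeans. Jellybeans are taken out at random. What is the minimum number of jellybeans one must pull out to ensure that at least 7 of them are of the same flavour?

43

An adversary could hand out at most 6 jellybeans per flavour (7 flavours run out sooner): 4 + 5 + 6 + 6 + 5 + 3 + 6 + 1 + 3 + 3 = 42 jellybeans and still no flavour has 7.
By the pigeonhole principle, one more jellybean lands in a flavour already at 6, so 43 draws are enough and 42 are not.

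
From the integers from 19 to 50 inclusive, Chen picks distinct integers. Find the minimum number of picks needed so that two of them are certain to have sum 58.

23

Group the elements by complementary pair {x, 58−x}: {19,39}, {20,38}, {21,37}, …, giving 10 two-element pairs, the single value 29 (it cannot pair with itself since the integers are distinct), and 11 integers whose partner 58−x falls outside [19,50].
Treating each of those 22 groups as a pigeonhole, one can pick one integer per group — 22 integers — with no two summing to 58.
The 23rd integer lands in an occupied pair, forcing a sum of 58.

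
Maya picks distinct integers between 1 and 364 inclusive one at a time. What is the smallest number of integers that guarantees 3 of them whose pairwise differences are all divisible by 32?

65

Integers whose pairwise differences are multiples of 32 are exactly those sharing a remainder mod 32. By pigeonhole, the 32 residue classes mod 32 are the pigeonholes.
With 64 integers one could put 2 in each residue class and have no class reach 3.
The 65th integer pushes some class to 3, so 32·2 + 1 = 65.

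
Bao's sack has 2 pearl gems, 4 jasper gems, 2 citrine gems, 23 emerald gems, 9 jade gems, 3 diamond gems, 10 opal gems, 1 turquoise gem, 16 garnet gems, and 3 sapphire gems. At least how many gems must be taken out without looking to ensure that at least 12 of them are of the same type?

By pigeonhole, put each drawn gem into a box by type. The largest draw with every box below 12 takes min(count, 11) from each type; types with fewer than 11 contribute all they have.
Σ min(cᵢ, 11) = 2 + 4 + 2 + 11 + 9 + 3 + 10 + 1 + 11 + 3 = 56.
Draw number 56 + 1 = 57 must push one box to 12.

57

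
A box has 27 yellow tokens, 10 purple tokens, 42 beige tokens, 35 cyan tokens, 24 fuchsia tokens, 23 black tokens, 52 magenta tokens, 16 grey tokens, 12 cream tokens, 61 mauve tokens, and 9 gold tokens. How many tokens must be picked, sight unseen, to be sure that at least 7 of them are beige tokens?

In the worst case for collecting beige tokens, every non-beige token comes out first.
There are 27 + 10 + 35 + 24 + 23 + 52 + 16 + 12 + 61 + 9 = 269 non-beige tokens altogether.
After those, each further token must be beige, so 269 + 7 = 276 draws guarantee 7 beige tokens.

276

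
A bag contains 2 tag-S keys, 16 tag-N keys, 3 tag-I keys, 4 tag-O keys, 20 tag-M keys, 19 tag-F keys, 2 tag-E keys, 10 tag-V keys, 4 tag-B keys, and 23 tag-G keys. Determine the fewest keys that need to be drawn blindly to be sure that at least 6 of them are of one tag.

41

An adversary could hand out at most 5 keys per tag (5 tags run out sooner): 2 + 5 + 3 + 4 + 5 + 5 + 2 + 5 + 4 + 5 = 40 keys and still no tag has 6.
By the pigeonhole principle, one more key lands in a tag already at 5, so 41 draws are enough and 40 are not.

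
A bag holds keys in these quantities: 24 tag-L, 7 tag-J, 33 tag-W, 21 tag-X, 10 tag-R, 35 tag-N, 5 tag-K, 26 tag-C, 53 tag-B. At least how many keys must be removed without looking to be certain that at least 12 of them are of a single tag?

An adversary could hand out at most 11 keys per tag (tag-J, tag-R, tag-K run out sooner): 11 + 7 + 11 + 11 + 10 + 11 + 5 + 11 + 11 = 88 keys and still no tag has 12.
One more key lands in a tag already at 11, so 89 draws are enough and 88 are not.

89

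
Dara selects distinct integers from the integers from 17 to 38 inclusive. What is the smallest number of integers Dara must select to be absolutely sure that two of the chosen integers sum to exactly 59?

Group the elements by complementary pair {x, 59−x}: {21,38}, {22,37}, {23,36}, …, giving 9 two-element pairs and 4 integers whose partner 59−x falls outside [17,38].
Treating each of those 13 groups as a pigeonhole, one can pick one integer per group — 13 integers — with no two summing to 59.
The 14th integer lands in an occupied pair, forcing a sum of 59.

14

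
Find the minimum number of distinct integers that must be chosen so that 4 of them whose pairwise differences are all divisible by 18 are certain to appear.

Integers whose pairwise differences are multiples of 18 are exactly those sharing a remainder mod 18. Pigeonhole: the 18 residue classes mod 18 are the pigeonholes.
With 54 integers one could put 3 in each residue class and have no class reach 4.
The 55th integer pushes some class to 4, so 18·3 + 1 = 55.

55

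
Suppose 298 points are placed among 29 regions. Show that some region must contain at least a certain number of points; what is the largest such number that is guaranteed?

11

By pigeonhole, the 29 regions are the holes and the 298 points are the pigeons.
If every region held at most 10 points, the total would be at most 29 × 10 = 290, which is less than 298.
So some region holds at least ⌈298/29⌉ = 11 points.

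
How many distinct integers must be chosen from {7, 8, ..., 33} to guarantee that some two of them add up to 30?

Group the elements by complementary pair {x, 30−x}: {7,23}, {8,22}, {9,21}, …, giving 8 two-element pairs, the single value 15 (it cannot pair with itself since the integers are distinct), and 10 integers whose partner 30−x falls outside [7,33].
By pigeonhole, treating each of those 19 groups as a pigeonhole, one can pick one integer per group — 19 integers — with no two summing to 30.
The 20th integer lands in an occupied pair, forcing a sum of 30.

20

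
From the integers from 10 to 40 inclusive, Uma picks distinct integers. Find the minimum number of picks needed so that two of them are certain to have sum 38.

Group the elements by complementary pair {x, 38−x}: {10,28}, {11,27}, {12,26}, …, giving 9 two-element pairs, the single value 19 (it cannot pair with itself since the integers are distinct), and 12 integers whose partner 38−x falls outside [10,40].
By pigeonhole, treating each of those 22 groups as a pigeonhole, one can pick one integer per group — 22 integers — with no two summing to 38.
The 23rd integer lands in an occupied pair, forcing a sum of 38.

23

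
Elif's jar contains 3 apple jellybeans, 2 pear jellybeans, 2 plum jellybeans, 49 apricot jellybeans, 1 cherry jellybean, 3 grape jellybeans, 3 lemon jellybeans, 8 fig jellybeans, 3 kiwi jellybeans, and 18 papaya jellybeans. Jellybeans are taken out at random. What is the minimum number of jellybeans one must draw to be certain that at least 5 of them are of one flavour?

An adversary could hand out at most 4 jellybeans per flavour (7 flavours run out sooner): 3 + 2 + 2 + 4 + 1 + 3 + 3 + 4 + 3 + 4 = 29 jellybeans and still no flavour has 5.
One more jellybean lands in a flavour already at 4, so 30 draws are enough and 29 are not.

30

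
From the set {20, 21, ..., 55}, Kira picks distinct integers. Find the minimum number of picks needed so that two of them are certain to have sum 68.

23

A set avoiding the sum 68 can contain at most one of each pair {x, 68−x}, plus the 8 elements whose complement lies outside the range or equal to its own complement.
The integers 34, …, 55 (22 of them) are such a set: any two sum to at least 34+35 = 69 > 68.
By pigeonhole, any 23rd integer completes one of the 14 pairs, so 23 choices force a sum of 68.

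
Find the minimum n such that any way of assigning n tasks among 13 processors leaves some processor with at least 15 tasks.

With 182 tasks one could put exactly 14 in each of the 13 processors, and no processor would reach 15.
One more task must land in a processor that already has 14, giving it 15.
So 13 × 14 + 1 = 183 tasks are required.

183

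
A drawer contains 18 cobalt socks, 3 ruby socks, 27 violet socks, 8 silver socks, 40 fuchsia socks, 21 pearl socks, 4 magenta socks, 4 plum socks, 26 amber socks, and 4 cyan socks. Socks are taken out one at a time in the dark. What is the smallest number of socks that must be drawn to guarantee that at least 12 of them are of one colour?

79

Put each drawn sock into a box by colour. The largest draw with every box below 12 takes min(count, 11) from each colour; colours with fewer than 11 contribute all they have.
Σ min(cᵢ, 11) = 11 + 3 + 11 + 8 + 11 + 11 + 4 + 4 + 11 + 4 = 78.
Draw number 78 + 1 = 79 must push one box to 12.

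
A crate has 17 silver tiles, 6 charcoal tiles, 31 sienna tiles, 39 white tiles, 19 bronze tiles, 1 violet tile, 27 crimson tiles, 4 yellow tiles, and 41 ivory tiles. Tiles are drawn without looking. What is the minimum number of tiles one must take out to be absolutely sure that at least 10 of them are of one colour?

Put each drawn tile into a box by colour. The largest draw with every box below 10 takes min(count, 9) from each colour; colours with fewer than 9 contribute all they have.
Σ min(cᵢ, 9) = 9 + 6 + 9 + 9 + 9 + 1 + 9 + 4 + 9 = 65.
Draw number 65 + 1 = 66 must push one box to 10.

66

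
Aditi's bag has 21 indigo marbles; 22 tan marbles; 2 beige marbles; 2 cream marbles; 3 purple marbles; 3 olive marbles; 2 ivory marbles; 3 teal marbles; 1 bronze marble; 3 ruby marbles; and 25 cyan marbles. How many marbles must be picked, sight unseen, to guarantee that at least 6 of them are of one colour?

Put each drawn marble into a box by colour. The largest draw with every box below 6 takes min(count, 5) from each colour; colours with fewer than 5 contribute all they have.
Σ min(cᵢ, 5) = 5 + 5 + 2 + 2 + 3 + 3 + 2 + 3 + 1 + 3 + 5 = 34.
Draw number 34 + 1 = 35 must push one box to 6.

35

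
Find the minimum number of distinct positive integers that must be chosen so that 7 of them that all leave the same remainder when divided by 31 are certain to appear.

Pigeonhole: the 31 residue classes mod 31 are the pigeonholes.
With 186 integers one could put 6 in each residue class and have no class reach 7.
The 187th integer pushes some class to 7, so 31·6 + 1 = 187.

187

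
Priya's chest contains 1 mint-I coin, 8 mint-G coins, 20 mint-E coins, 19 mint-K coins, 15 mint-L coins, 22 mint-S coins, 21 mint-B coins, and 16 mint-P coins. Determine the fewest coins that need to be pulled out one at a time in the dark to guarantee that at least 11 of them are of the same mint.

An adversary could hand out at most 10 coins per mint (mint-I, mint-G run out sooner): 1 + 8 + 10 + 10 + 10 + 10 + 10 + 10 = 69 coins and still no mint has 11.
By the pigeonhole principle, one more coin lands in a mint already at 10, so 70 draws are enough and 69 are not.

70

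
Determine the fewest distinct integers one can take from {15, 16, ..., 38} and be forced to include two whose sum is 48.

Group the elements by complementary pair {x, 48−x}: {15,33}, {16,32}, {17,31}, …, giving 9 two-element pairs, the single value 24 (it cannot pair with itself since the integers are distinct), and 5 integers whose partner 48−x falls outside [15,38].
By pigeonhole, treating each of those 15 groups as a pigeonhole, one can pick one integer per group — 15 integers — with no two summing to 48.
The 16th integer lands in an occupied pair, forcing a sum of 48.

16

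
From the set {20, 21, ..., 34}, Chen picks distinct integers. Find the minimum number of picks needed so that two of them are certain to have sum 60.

Two chosen integers sum to 60 exactly when both halves of some pair {x, 60−x} with 26 ≤ x ≤ 60−x ≤ 34 are chosen — 4 such pairs.
The remaining 7 elements (those with no distinct partner in range) can never complete a 60-sum, so the worst case takes all of them and one from each pair: 7 + 4 = 11.
Pigeonhole: the 12th integer has to be the second member of some pair, so 11 + 1 = 12.

12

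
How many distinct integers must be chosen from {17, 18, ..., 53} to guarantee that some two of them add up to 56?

27

Group the elements by complementary pair {x, 56−x}: {17,39}, {18,38}, {19,37}, …, giving 11 two-element pairs, the single value 28 (it cannot pair with itself since the integers are distinct), and 14 integers whose partner 56−x falls outside [17,53].
By the pigeonhole principle, treating each of those 26 groups as a pigeonhole, one can pick one integer per group — 26 integers — with no two summing to 56.
The 27th integer lands in an occupied pair, forcing a sum of 56.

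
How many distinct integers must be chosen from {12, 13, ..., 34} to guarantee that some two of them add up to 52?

16

A set avoiding the sum 52 can contain at most one of each pair {x, 52−x}, plus the 7 elements whose complement lies outside the range or equal to its own complement.
The integers 12, …, 26 (15 of them) are such a set: any two sum to at least 12+13 = 25 and at most 25+26 = 51 < 52.
Any 16th integer completes one of the 8 pairs, so 16 choices force a sum of 52.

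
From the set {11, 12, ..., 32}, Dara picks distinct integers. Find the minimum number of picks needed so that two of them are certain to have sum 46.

A set avoiding the sum 46 can contain at most one of each pair {x, 46−x}, plus the 4 elements whose complement lies outside the range or equal to its own complement.
The integers 11, …, 23 (13 of them) are such a set: any two sum to at least 11+12 = 23 and at most 22+23 = 45 < 46.
By pigeonhole, any 14th integer completes one of the 9 pairs, so 14 choices force a sum of 46.

14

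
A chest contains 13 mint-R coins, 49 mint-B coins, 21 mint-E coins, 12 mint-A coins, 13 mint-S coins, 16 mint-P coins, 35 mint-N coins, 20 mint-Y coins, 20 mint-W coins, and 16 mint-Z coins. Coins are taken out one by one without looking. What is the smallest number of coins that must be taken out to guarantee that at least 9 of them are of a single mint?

By pigeonhole, the 10 mints are the holes; the coins drawn are the pigeons.
To avoid 9 of any one mint, the worst case takes at most 8 of each mint.
That gives 8 + 8 + 8 + 8 + 8 + 8 + 8 + 8 + 8 + 8 = 80 coins with no mint reaching 9.
The next coin forces some mint to 9, so 80 + 1 = 81.

81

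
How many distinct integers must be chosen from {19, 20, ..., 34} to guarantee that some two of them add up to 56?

Two chosen integers sum to 56 exactly when both halves of some pair {x, 56−x} with 22 ≤ x ≤ 56−x ≤ 34 are chosen — 6 such pairs.
The remaining 4 elements (those with no distinct partner in range) can never complete a 56-sum, so the worst case takes all of them and one from each pair: 4 + 6 = 10.
By the pigeonhole principle, the 11th integer has to be the second member of some pair, so 10 + 1 = 11.

11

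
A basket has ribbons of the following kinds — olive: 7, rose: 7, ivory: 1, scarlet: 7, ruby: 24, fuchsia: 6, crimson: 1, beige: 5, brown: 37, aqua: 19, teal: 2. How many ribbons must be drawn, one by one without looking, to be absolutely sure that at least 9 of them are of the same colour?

Pigeonhole: put each drawn ribbon into a box by colour. The largest draw with every box below 9 takes min(count, 8) from each colour; colours with fewer than 8 contribute all they have.
Σ min(cᵢ, 8) = 7 + 7 + 1 + 7 + 8 + 6 + 1 + 5 + 8 + 8 + 2 = 60.
Draw number 60 + 1 = 61 must push one box to 9.

61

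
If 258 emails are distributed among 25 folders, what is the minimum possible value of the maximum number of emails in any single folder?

The 25 folders are the holes and the 258 emails are the pigeons.
If every folder held at most 10 emails, the total would be at most 25 × 10 = 250, which is less than 258.
So some folder holds at least ⌈258/25⌉ = 11 emails.

11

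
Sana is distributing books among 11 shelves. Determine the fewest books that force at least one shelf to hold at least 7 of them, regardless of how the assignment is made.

With 66 books one could put exactly 6 in each of the 11 shelves, and no shelf would reach 7.
Pigeonhole: one more book must land in a shelf that already has 6, giving it 7.
So 11 × 6 + 1 = 67 books are required.

67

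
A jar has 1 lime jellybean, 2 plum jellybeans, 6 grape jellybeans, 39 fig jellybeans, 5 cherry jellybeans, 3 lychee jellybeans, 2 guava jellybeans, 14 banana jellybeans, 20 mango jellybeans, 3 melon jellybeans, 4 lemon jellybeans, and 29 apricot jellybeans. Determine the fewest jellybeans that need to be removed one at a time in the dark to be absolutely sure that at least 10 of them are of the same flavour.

63

Put each drawn jellybean into a box by flavour. The largest draw with every box below 10 takes min(count, 9) from each flavour; flavours with fewer than 9 contribute all they have.
Σ min(cᵢ, 9) = 1 + 2 + 6 + 9 + 5 + 3 + 2 + 9 + 9 + 3 + 4 + 9 = 62.
Draw number 62 + 1 = 63 must push one box to 10.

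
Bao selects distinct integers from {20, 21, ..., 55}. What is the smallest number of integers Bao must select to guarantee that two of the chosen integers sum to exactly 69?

22

A set avoiding the sum 69 can contain at most one of each pair {x, 69−x}, plus the 6 elements whose complement lies outside the range.
The integers 35, …, 55 (21 of them) are such a set: any two sum to at least 35+36 = 71 > 69.
By pigeonhole, any 22nd integer completes one of the 15 pairs, so 22 choices force a sum of 69.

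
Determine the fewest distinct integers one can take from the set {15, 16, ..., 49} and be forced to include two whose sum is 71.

22

Two chosen integers sum to 71 exactly when both halves of some pair {x, 71−x} with 22 ≤ x ≤ 71−x ≤ 49 are chosen — 14 such pairs.
The remaining 7 elements (those with no distinct partner in range) can never complete a 71-sum, so the worst case takes all of them and one from each pair: 7 + 14 = 21.
The 22nd integer has to be the second member of some pair, so 21 + 1 = 22.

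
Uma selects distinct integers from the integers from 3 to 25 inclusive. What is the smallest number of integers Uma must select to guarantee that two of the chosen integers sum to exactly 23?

15

Group the elements by complementary pair {x, 23−x}: {3,20}, {4,19}, {5,18}, …, giving 9 two-element pairs and 5 integers whose partner 23−x falls outside [3,25].
Treating each of those 14 groups as a pigeonhole, one can pick one integer per group — 14 integers — with no two summing to 23.
The 15th integer lands in an occupied pair, forcing a sum of 23.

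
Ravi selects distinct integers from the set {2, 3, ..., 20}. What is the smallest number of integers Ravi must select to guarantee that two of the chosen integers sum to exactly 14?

A set avoiding the sum 14 can contain at most one of each pair {x, 14−x}, plus the 9 elements whose complement lies outside the range or equal to its own complement.
The integers 7, …, 20 (14 of them) are such a set: any two sum to at least 7+8 = 15 > 14.
By pigeonhole, any 15th integer completes one of the 5 pairs, so 15 choices force a sum of 14.

15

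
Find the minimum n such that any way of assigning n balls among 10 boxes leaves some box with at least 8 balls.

With 70 balls one could put exactly 7 in each of the 10 boxes, and no box would reach 8.
One more ball must land in a box that already has 7, giving it 8.
So 10 × 7 + 1 = 71 balls are required.

71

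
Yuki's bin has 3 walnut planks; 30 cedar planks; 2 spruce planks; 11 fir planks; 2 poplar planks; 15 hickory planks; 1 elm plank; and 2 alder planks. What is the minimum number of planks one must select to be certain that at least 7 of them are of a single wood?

An adversary could hand out at most 6 planks per wood (5 woods run out sooner): 3 + 6 + 2 + 6 + 2 + 6 + 1 + 2 = 28 planks and still no wood has 7.
By the pigeonhole principle, one more plank lands in a wood already at 6, so 29 draws are enough and 28 are not.

29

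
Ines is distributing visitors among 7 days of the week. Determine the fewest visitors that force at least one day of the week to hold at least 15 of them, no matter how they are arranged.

99

With 98 visitors one could put exactly 14 in each of the 7 days of the week, and no day of the week would reach 15.
One more visitor must land in a day of the week that already has 14, giving it 15.
So 7 × 14 + 1 = 99 visitors are required.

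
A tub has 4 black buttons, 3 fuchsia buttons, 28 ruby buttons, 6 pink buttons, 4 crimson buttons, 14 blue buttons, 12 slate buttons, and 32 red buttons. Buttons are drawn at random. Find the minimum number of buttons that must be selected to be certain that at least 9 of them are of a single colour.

50

The 8 colours are the holes; the buttons drawn are the pigeons.
To avoid 9 of any one colour, the worst case takes at most 8 of each colour, or every button of a colour that has fewer than 8.
That gives 4 + 3 + 8 + 6 + 4 + 8 + 8 + 8 = 49 buttons with no colour reaching 9.
The next button forces some colour to 9, so 49 + 1 = 50.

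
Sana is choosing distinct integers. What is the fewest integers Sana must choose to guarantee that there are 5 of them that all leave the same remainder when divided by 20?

By pigeonhole, the 20 residue classes mod 20 are the pigeonholes.
With 80 integers one could put 4 in each residue class and have no class reach 5.
The 81st integer pushes some class to 5, so 20·4 + 1 = 81.

81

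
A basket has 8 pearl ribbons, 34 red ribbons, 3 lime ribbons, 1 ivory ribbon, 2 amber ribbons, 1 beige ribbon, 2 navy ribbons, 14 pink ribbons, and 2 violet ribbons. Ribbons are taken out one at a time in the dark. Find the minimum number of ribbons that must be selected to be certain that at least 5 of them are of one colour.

24

An adversary could hand out at most 4 ribbons per colour (6 colours run out sooner): 4 + 4 + 3 + 1 + 2 + 1 + 2 + 4 + 2 = 23 ribbons and still no colour has 5.
One more ribbon lands in a colour already at 4, so 24 draws are enough and 23 are not.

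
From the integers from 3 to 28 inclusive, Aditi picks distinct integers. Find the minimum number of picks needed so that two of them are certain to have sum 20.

20

Two chosen integers sum to 20 exactly when both halves of some pair {x, 20−x} with 3 ≤ x ≤ 20−x ≤ 17 are chosen — 7 such pairs.
The remaining 12 elements (those with no distinct partner in range) can never complete a 20-sum, so the worst case takes all of them and one from each pair: 12 + 7 = 19.
By the pigeonhole principle, the 20th integer has to be the second member of some pair, so 19 + 1 = 20.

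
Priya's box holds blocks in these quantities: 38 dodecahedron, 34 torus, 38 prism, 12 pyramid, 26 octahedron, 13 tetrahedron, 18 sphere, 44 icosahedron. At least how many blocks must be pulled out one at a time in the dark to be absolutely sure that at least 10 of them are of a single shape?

An adversary could hand out at most 9 blocks per shape: 9 + 9 + 9 + 9 + 9 + 9 + 9 + 9 = 72 blocks and still no shape has 10.
One more block lands in a shape already at 9, so 73 draws are enough and 72 are not.

73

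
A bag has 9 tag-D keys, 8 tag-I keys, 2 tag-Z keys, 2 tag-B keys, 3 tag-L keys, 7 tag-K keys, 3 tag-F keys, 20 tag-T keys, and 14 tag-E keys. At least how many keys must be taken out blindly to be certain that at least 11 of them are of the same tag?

55

Put each drawn key into a box by tag. The largest draw with every box below 11 takes min(count, 10) from each tag; tags with fewer than 10 contribute all they have.
Σ min(cᵢ, 10) = 9 + 8 + 2 + 2 + 3 + 7 + 3 + 10 + 10 = 54.
Draw number 54 + 1 = 55 must push one box to 11.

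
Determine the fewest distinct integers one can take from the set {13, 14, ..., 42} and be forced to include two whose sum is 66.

Two chosen integers sum to 66 exactly when both halves of some pair {x, 66−x} with 24 ≤ x ≤ 66−x ≤ 42 are chosen — 9 such pairs.
The remaining 12 elements (those with no distinct partner in range) can never complete a 66-sum, so the worst case takes all of them and one from each pair: 12 + 9 = 21.
Pigeonhole: the 22nd integer has to be the second member of some pair, so 21 + 1 = 22.

22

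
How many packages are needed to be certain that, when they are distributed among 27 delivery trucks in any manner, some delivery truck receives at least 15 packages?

379

With 378 packages one could put exactly 14 in each of the 27 delivery trucks, and no delivery truck would reach 15.
One more package must land in a delivery truck that already has 14, giving it 15.
So 27 × 14 + 1 = 379 packages are required.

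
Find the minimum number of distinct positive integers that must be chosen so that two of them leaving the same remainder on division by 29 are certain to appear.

30

The 29 residue classes mod 29 are the pigeonholes.
With 29 integers one could put 1 in each residue class and have no class reach 2.
The 30th integer pushes some class to 2, so 29·1 + 1 = 30.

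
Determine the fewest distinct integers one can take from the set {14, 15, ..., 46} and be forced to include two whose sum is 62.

Group the elements by complementary pair {x, 62−x}: {16,46}, {17,45}, {18,44}, …, giving 15 two-element pairs, the single value 31 (it cannot pair with itself since the integers are distinct), and 2 integers whose partner 62−x falls outside [14,46].
Pigeonhole: treating each of those 18 groups as a pigeonhole, one can pick one integer per group — 18 integers — with no two summing to 62.
The 19th integer lands in an occupied pair, forcing a sum of 62.

19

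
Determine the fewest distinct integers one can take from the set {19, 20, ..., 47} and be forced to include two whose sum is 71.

18

Two chosen integers sum to 71 exactly when both halves of some pair {x, 71−x} with 24 ≤ x ≤ 71−x ≤ 47 are chosen — 12 such pairs.
The remaining 5 elements (those with no distinct partner in range) can never complete a 71-sum, so the worst case takes all of them and one from each pair: 5 + 12 = 17.
Pigeonhole: the 18th integer has to be the second member of some pair, so 17 + 1 = 18.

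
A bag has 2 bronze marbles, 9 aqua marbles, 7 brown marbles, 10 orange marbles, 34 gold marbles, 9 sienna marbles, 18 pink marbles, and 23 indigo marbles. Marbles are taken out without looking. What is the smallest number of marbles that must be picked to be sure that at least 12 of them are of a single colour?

By the pigeonhole principle, the 8 colours are the holes; the marbles drawn are the pigeons.
To avoid 12 of any one colour, the worst case takes at most 11 of each colour, or every marble of a colour that has fewer than 11.
That gives 2 + 9 + 7 + 10 + 11 + 9 + 11 + 11 = 70 marbles with no colour reaching 12.
The next marble forces some colour to 12, so 70 + 1 = 71.

71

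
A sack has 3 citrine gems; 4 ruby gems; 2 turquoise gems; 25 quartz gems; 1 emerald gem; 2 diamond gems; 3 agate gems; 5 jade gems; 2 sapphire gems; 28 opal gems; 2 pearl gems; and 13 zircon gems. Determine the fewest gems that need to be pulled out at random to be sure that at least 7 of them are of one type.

43

An adversary could hand out at most 6 gems per type (9 types run out sooner): 3 + 4 + 2 + 6 + 1 + 2 + 3 + 5 + 2 + 6 + 2 + 6 = 42 gems and still no type has 7.
One more gem lands in a type already at 6, so 43 draws are enough and 42 are not.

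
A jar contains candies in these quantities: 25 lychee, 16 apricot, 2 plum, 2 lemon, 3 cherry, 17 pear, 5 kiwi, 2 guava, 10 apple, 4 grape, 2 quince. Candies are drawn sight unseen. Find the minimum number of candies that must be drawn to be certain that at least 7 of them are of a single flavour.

45

An adversary could hand out at most 6 candies per flavour (7 flavours run out sooner): 6 + 6 + 2 + 2 + 3 + 6 + 5 + 2 + 6 + 4 + 2 = 44 candies and still no flavour has 7.
One more candy lands in a flavour already at 6, so 45 draws are enough and 44 are not.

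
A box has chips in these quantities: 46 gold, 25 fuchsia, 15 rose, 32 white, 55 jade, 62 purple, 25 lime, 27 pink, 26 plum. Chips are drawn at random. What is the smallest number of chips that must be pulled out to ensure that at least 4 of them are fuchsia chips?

In the worst case for collecting fuchsia chips, every non-fuchsia chip comes out first.
There are 46 + 15 + 32 + 55 + 62 + 25 + 27 + 26 = 288 non-fuchsia chips altogether.
After those, each further chip must be fuchsia, so 288 + 4 = 292 draws guarantee 4 fuchsia chips.

292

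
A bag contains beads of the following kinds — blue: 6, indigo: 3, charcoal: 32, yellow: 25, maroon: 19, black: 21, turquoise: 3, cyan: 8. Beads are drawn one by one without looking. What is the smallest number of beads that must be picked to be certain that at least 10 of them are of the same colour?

Put each drawn bead into a box by colour. The largest draw with every box below 10 takes min(count, 9) from each colour; colours with fewer than 9 contribute all they have.
Σ min(cᵢ, 9) = 6 + 3 + 9 + 9 + 9 + 9 + 3 + 8 = 56.
Draw number 56 + 1 = 57 must push one box to 10.

57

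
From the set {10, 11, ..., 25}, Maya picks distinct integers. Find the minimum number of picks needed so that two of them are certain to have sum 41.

12

Group the elements by complementary pair {x, 41−x}: {16,25}, {17,24}, {18,23}, …, giving 5 two-element pairs and 6 integers whose partner 41−x falls outside [10,25].
Pigeonhole: treating each of those 11 groups as a pigeonhole, one can pick one integer per group — 11 integers — with no two summing to 41.
The 12th integer lands in an occupied pair, forcing a sum of 41.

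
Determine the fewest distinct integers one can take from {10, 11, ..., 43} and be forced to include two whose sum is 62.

23

A set avoiding the sum 62 can contain at most one of each pair {x, 62−x}, plus the 10 elements whose complement lies outside the range or equal to its own complement.
The integers 10, …, 31 (22 of them) are such a set: any two sum to at least 10+11 = 21 and at most 30+31 = 61 < 62.
Any 23rd integer completes one of the 12 pairs, so 23 choices force a sum of 62.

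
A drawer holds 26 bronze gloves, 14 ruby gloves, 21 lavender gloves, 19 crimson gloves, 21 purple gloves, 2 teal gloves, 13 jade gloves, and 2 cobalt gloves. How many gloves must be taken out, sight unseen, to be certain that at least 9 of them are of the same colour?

53

An adversary could hand out at most 8 gloves per colour (teal, cobalt run out sooner): 8 + 8 + 8 + 8 + 8 + 2 + 8 + 2 = 52 gloves and still no colour has 9.
Pigeonhole: one more glove lands in a colour already at 8, so 53 draws are enough and 52 are not.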